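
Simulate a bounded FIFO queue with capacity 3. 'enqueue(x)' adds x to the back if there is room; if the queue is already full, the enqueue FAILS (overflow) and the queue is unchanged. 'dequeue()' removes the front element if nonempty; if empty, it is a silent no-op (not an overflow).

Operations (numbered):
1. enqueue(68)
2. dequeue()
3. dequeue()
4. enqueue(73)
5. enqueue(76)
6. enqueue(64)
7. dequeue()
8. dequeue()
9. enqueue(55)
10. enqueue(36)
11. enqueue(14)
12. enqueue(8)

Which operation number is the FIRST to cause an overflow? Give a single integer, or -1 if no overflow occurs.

1. enqueue(68): size=1
2. dequeue(): size=0
3. dequeue(): empty, no-op, size=0
4. enqueue(73): size=1
5. enqueue(76): size=2
6. enqueue(64): size=3
7. dequeue(): size=2
8. dequeue(): size=1
9. enqueue(55): size=2
10. enqueue(36): size=3
11. enqueue(14): size=3=cap → OVERFLOW (fail)
12. enqueue(8): size=3=cap → OVERFLOW (fail)

Answer: 11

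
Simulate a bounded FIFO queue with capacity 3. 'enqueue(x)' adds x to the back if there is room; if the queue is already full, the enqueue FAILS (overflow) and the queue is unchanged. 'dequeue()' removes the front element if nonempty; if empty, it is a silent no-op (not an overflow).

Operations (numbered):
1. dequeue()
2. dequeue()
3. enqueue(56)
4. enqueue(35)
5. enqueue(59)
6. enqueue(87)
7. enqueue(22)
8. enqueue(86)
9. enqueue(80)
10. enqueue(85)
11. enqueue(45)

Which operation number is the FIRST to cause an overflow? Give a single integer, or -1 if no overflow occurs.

Answer: 6

Derivation:
1. dequeue(): empty, no-op, size=0
2. dequeue(): empty, no-op, size=0
3. enqueue(56): size=1
4. enqueue(35): size=2
5. enqueue(59): size=3
6. enqueue(87): size=3=cap → OVERFLOW (fail)
7. enqueue(22): size=3=cap → OVERFLOW (fail)
8. enqueue(86): size=3=cap → OVERFLOW (fail)
9. enqueue(80): size=3=cap → OVERFLOW (fail)
10. enqueue(85): size=3=cap → OVERFLOW (fail)
11. enqueue(45): size=3=cap → OVERFLOW (fail)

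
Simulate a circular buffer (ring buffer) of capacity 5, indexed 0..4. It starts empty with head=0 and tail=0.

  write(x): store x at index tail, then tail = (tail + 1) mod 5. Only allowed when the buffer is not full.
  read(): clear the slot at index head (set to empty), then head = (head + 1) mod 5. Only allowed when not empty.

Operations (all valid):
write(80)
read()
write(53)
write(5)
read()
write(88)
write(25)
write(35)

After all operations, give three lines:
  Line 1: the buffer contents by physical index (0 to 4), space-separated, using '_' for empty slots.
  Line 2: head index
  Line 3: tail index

write(80): buf=[80 _ _ _ _], head=0, tail=1, size=1
read(): buf=[_ _ _ _ _], head=1, tail=1, size=0
write(53): buf=[_ 53 _ _ _], head=1, tail=2, size=1
write(5): buf=[_ 53 5 _ _], head=1, tail=3, size=2
read(): buf=[_ _ 5 _ _], head=2, tail=3, size=1
write(88): buf=[_ _ 5 88 _], head=2, tail=4, size=2
write(25): buf=[_ _ 5 88 25], head=2, tail=0, size=3
write(35): buf=[35 _ 5 88 25], head=2, tail=1, size=4

Answer: 35 _ 5 88 25
2
1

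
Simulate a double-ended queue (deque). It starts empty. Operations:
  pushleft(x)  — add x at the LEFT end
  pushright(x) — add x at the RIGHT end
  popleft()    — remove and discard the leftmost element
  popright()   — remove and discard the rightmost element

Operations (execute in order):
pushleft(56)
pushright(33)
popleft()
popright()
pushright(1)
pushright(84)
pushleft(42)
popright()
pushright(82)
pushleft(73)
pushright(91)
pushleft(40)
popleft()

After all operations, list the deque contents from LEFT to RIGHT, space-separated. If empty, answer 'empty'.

Answer: 73 42 1 82 91

Derivation:
pushleft(56): [56]
pushright(33): [56, 33]
popleft(): [33]
popright(): []
pushright(1): [1]
pushright(84): [1, 84]
pushleft(42): [42, 1, 84]
popright(): [42, 1]
pushright(82): [42, 1, 82]
pushleft(73): [73, 42, 1, 82]
pushright(91): [73, 42, 1, 82, 91]
pushleft(40): [40, 73, 42, 1, 82, 91]
popleft(): [73, 42, 1, 82, 91]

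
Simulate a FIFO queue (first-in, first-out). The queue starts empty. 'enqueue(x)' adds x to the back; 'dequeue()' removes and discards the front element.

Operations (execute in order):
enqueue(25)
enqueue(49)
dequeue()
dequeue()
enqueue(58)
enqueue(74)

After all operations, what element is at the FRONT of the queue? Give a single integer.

enqueue(25): queue = [25]
enqueue(49): queue = [25, 49]
dequeue(): queue = [49]
dequeue(): queue = []
enqueue(58): queue = [58]
enqueue(74): queue = [58, 74]

Answer: 58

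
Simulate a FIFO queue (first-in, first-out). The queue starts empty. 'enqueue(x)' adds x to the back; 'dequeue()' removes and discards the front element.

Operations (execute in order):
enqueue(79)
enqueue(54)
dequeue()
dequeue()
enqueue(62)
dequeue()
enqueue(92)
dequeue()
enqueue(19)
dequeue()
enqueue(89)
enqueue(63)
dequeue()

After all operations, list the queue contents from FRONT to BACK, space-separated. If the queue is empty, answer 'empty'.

Answer: 63

Derivation:
enqueue(79): [79]
enqueue(54): [79, 54]
dequeue(): [54]
dequeue(): []
enqueue(62): [62]
dequeue(): []
enqueue(92): [92]
dequeue(): []
enqueue(19): [19]
dequeue(): []
enqueue(89): [89]
enqueue(63): [89, 63]
dequeue(): [63]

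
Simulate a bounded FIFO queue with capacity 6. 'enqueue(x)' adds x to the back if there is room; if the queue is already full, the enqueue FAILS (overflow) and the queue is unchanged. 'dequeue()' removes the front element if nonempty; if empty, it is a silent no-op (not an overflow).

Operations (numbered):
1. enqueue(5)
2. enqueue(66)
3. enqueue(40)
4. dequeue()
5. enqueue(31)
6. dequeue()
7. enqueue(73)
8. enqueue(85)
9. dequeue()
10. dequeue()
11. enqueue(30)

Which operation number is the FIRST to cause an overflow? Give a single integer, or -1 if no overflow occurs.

Answer: -1

Derivation:
1. enqueue(5): size=1
2. enqueue(66): size=2
3. enqueue(40): size=3
4. dequeue(): size=2
5. enqueue(31): size=3
6. dequeue(): size=2
7. enqueue(73): size=3
8. enqueue(85): size=4
9. dequeue(): size=3
10. dequeue(): size=2
11. enqueue(30): size=3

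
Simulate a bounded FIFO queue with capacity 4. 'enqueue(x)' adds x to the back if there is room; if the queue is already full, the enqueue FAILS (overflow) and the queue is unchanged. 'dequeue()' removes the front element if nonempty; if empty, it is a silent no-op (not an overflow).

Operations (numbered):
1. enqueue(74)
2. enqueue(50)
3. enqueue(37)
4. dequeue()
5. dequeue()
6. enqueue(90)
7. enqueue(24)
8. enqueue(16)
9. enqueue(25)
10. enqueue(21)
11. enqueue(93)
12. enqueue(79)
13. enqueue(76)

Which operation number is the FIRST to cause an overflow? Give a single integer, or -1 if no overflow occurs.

1. enqueue(74): size=1
2. enqueue(50): size=2
3. enqueue(37): size=3
4. dequeue(): size=2
5. dequeue(): size=1
6. enqueue(90): size=2
7. enqueue(24): size=3
8. enqueue(16): size=4
9. enqueue(25): size=4=cap → OVERFLOW (fail)
10. enqueue(21): size=4=cap → OVERFLOW (fail)
11. enqueue(93): size=4=cap → OVERFLOW (fail)
12. enqueue(79): size=4=cap → OVERFLOW (fail)
13. enqueue(76): size=4=cap → OVERFLOW (fail)

Answer: 9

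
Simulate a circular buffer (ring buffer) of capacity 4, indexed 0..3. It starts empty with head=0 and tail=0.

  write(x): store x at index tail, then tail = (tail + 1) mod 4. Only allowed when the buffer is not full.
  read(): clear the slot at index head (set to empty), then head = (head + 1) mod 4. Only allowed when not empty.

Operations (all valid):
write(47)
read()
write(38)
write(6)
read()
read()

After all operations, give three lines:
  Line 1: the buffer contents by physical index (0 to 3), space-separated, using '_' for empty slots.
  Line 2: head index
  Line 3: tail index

write(47): buf=[47 _ _ _], head=0, tail=1, size=1
read(): buf=[_ _ _ _], head=1, tail=1, size=0
write(38): buf=[_ 38 _ _], head=1, tail=2, size=1
write(6): buf=[_ 38 6 _], head=1, tail=3, size=2
read(): buf=[_ _ 6 _], head=2, tail=3, size=1
read(): buf=[_ _ _ _], head=3, tail=3, size=0

Answer: _ _ _ _
3
3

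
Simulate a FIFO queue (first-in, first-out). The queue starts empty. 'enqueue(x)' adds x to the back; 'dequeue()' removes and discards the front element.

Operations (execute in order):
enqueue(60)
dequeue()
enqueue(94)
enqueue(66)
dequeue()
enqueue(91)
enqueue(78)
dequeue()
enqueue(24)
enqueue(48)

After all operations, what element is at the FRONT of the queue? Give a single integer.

Answer: 91

Derivation:
enqueue(60): queue = [60]
dequeue(): queue = []
enqueue(94): queue = [94]
enqueue(66): queue = [94, 66]
dequeue(): queue = [66]
enqueue(91): queue = [66, 91]
enqueue(78): queue = [66, 91, 78]
dequeue(): queue = [91, 78]
enqueue(24): queue = [91, 78, 24]
enqueue(48): queue = [91, 78, 24, 48]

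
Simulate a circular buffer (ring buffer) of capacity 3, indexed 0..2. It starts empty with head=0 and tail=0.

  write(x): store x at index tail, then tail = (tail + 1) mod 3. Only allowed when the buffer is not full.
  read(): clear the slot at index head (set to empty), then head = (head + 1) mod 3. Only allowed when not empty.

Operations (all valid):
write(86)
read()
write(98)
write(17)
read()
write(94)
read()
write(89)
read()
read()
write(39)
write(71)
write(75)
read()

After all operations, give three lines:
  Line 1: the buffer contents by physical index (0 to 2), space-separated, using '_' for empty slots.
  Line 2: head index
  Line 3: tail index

write(86): buf=[86 _ _], head=0, tail=1, size=1
read(): buf=[_ _ _], head=1, tail=1, size=0
write(98): buf=[_ 98 _], head=1, tail=2, size=1
write(17): buf=[_ 98 17], head=1, tail=0, size=2
read(): buf=[_ _ 17], head=2, tail=0, size=1
write(94): buf=[94 _ 17], head=2, tail=1, size=2
read(): buf=[94 _ _], head=0, tail=1, size=1
write(89): buf=[94 89 _], head=0, tail=2, size=2
read(): buf=[_ 89 _], head=1, tail=2, size=1
read(): buf=[_ _ _], head=2, tail=2, size=0
write(39): buf=[_ _ 39], head=2, tail=0, size=1
write(71): buf=[71 _ 39], head=2, tail=1, size=2
write(75): buf=[71 75 39], head=2, tail=2, size=3
read(): buf=[71 75 _], head=0, tail=2, size=2

Answer: 71 75 _
0
2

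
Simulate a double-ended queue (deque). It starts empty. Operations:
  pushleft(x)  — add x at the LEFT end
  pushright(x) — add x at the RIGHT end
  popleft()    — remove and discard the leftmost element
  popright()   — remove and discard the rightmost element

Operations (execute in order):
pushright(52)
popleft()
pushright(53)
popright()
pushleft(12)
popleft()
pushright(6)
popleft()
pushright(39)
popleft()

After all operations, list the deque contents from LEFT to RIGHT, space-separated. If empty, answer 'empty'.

pushright(52): [52]
popleft(): []
pushright(53): [53]
popright(): []
pushleft(12): [12]
popleft(): []
pushright(6): [6]
popleft(): []
pushright(39): [39]
popleft(): []

Answer: empty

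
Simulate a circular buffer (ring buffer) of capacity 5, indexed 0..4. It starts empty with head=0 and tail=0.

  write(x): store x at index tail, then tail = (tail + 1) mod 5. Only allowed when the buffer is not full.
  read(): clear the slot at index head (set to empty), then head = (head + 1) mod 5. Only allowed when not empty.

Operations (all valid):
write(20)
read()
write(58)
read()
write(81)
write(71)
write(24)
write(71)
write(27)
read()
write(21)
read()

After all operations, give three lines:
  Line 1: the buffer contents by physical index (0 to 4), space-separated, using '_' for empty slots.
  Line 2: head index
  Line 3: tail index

write(20): buf=[20 _ _ _ _], head=0, tail=1, size=1
read(): buf=[_ _ _ _ _], head=1, tail=1, size=0
write(58): buf=[_ 58 _ _ _], head=1, tail=2, size=1
read(): buf=[_ _ _ _ _], head=2, tail=2, size=0
write(81): buf=[_ _ 81 _ _], head=2, tail=3, size=1
write(71): buf=[_ _ 81 71 _], head=2, tail=4, size=2
write(24): buf=[_ _ 81 71 24], head=2, tail=0, size=3
write(71): buf=[71 _ 81 71 24], head=2, tail=1, size=4
write(27): buf=[71 27 81 71 24], head=2, tail=2, size=5
read(): buf=[71 27 _ 71 24], head=3, tail=2, size=4
write(21): buf=[71 27 21 71 24], head=3, tail=3, size=5
read(): buf=[71 27 21 _ 24], head=4, tail=3, size=4

Answer: 71 27 21 _ 24
4
3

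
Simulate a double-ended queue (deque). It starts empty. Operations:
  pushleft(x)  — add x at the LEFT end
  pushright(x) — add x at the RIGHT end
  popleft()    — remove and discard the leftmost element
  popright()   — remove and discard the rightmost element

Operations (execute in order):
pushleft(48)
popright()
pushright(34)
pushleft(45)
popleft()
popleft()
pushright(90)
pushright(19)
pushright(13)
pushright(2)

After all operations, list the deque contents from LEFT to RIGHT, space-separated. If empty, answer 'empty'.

Answer: 90 19 13 2

Derivation:
pushleft(48): [48]
popright(): []
pushright(34): [34]
pushleft(45): [45, 34]
popleft(): [34]
popleft(): []
pushright(90): [90]
pushright(19): [90, 19]
pushright(13): [90, 19, 13]
pushright(2): [90, 19, 13, 2]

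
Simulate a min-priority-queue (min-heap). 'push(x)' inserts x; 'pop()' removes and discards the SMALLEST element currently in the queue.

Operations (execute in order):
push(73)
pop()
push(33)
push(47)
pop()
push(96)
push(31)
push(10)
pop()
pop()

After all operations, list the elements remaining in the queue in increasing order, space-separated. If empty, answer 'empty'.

Answer: 47 96

Derivation:
push(73): heap contents = [73]
pop() → 73: heap contents = []
push(33): heap contents = [33]
push(47): heap contents = [33, 47]
pop() → 33: heap contents = [47]
push(96): heap contents = [47, 96]
push(31): heap contents = [31, 47, 96]
push(10): heap contents = [10, 31, 47, 96]
pop() → 10: heap contents = [31, 47, 96]
pop() → 31: heap contents = [47, 96]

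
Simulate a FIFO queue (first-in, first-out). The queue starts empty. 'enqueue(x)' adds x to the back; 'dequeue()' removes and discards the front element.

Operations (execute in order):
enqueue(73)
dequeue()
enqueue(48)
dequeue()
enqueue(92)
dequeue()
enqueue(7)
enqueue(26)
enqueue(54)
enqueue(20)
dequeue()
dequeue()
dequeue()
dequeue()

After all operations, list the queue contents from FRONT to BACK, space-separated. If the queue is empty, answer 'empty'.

Answer: empty

Derivation:
enqueue(73): [73]
dequeue(): []
enqueue(48): [48]
dequeue(): []
enqueue(92): [92]
dequeue(): []
enqueue(7): [7]
enqueue(26): [7, 26]
enqueue(54): [7, 26, 54]
enqueue(20): [7, 26, 54, 20]
dequeue(): [26, 54, 20]
dequeue(): [54, 20]
dequeue(): [20]
dequeue(): []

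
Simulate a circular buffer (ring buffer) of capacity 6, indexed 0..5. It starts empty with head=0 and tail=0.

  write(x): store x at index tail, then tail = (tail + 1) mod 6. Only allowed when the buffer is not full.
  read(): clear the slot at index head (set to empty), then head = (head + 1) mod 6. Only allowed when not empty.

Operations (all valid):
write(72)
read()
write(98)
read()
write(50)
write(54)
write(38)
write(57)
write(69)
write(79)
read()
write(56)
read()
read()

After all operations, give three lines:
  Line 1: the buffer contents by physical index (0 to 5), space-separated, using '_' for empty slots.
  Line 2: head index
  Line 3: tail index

write(72): buf=[72 _ _ _ _ _], head=0, tail=1, size=1
read(): buf=[_ _ _ _ _ _], head=1, tail=1, size=0
write(98): buf=[_ 98 _ _ _ _], head=1, tail=2, size=1
read(): buf=[_ _ _ _ _ _], head=2, tail=2, size=0
write(50): buf=[_ _ 50 _ _ _], head=2, tail=3, size=1
write(54): buf=[_ _ 50 54 _ _], head=2, tail=4, size=2
write(38): buf=[_ _ 50 54 38 _], head=2, tail=5, size=3
write(57): buf=[_ _ 50 54 38 57], head=2, tail=0, size=4
write(69): buf=[69 _ 50 54 38 57], head=2, tail=1, size=5
write(79): buf=[69 79 50 54 38 57], head=2, tail=2, size=6
read(): buf=[69 79 _ 54 38 57], head=3, tail=2, size=5
write(56): buf=[69 79 56 54 38 57], head=3, tail=3, size=6
read(): buf=[69 79 56 _ 38 57], head=4, tail=3, size=5
read(): buf=[69 79 56 _ _ 57], head=5, tail=3, size=4

Answer: 69 79 56 _ _ 57
5
3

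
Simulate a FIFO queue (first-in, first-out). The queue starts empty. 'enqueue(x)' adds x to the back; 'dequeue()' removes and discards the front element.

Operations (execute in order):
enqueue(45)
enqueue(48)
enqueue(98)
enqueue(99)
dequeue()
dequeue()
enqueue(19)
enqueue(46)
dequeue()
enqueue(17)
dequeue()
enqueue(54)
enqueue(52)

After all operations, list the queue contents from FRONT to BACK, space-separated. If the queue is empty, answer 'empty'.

enqueue(45): [45]
enqueue(48): [45, 48]
enqueue(98): [45, 48, 98]
enqueue(99): [45, 48, 98, 99]
dequeue(): [48, 98, 99]
dequeue(): [98, 99]
enqueue(19): [98, 99, 19]
enqueue(46): [98, 99, 19, 46]
dequeue(): [99, 19, 46]
enqueue(17): [99, 19, 46, 17]
dequeue(): [19, 46, 17]
enqueue(54): [19, 46, 17, 54]
enqueue(52): [19, 46, 17, 54, 52]

Answer: 19 46 17 54 52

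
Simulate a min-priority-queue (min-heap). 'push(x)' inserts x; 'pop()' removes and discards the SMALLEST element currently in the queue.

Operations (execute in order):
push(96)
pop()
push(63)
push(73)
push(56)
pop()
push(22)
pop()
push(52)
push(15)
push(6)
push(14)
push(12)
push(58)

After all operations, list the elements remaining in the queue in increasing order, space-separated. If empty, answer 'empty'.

push(96): heap contents = [96]
pop() → 96: heap contents = []
push(63): heap contents = [63]
push(73): heap contents = [63, 73]
push(56): heap contents = [56, 63, 73]
pop() → 56: heap contents = [63, 73]
push(22): heap contents = [22, 63, 73]
pop() → 22: heap contents = [63, 73]
push(52): heap contents = [52, 63, 73]
push(15): heap contents = [15, 52, 63, 73]
push(6): heap contents = [6, 15, 52, 63, 73]
push(14): heap contents = [6, 14, 15, 52, 63, 73]
push(12): heap contents = [6, 12, 14, 15, 52, 63, 73]
push(58): heap contents = [6, 12, 14, 15, 52, 58, 63, 73]

Answer: 6 12 14 15 52 58 63 73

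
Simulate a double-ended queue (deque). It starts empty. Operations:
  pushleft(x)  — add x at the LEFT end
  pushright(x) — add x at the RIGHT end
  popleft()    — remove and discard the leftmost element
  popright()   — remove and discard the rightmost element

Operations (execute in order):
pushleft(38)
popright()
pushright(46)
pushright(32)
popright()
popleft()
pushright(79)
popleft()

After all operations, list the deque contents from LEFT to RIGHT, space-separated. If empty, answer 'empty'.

Answer: empty

Derivation:
pushleft(38): [38]
popright(): []
pushright(46): [46]
pushright(32): [46, 32]
popright(): [46]
popleft(): []
pushright(79): [79]
popleft(): []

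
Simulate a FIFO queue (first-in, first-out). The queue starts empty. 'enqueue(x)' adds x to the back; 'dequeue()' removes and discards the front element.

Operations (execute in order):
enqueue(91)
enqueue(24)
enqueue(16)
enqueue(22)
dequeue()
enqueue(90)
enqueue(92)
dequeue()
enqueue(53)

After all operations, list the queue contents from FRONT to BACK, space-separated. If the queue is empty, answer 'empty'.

enqueue(91): [91]
enqueue(24): [91, 24]
enqueue(16): [91, 24, 16]
enqueue(22): [91, 24, 16, 22]
dequeue(): [24, 16, 22]
enqueue(90): [24, 16, 22, 90]
enqueue(92): [24, 16, 22, 90, 92]
dequeue(): [16, 22, 90, 92]
enqueue(53): [16, 22, 90, 92, 53]

Answer: 16 22 90 92 53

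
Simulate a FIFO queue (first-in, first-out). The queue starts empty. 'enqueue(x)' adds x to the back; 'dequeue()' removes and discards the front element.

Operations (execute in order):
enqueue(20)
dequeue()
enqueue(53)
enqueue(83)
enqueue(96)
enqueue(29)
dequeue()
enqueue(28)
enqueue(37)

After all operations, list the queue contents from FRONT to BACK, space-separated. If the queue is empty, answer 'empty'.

enqueue(20): [20]
dequeue(): []
enqueue(53): [53]
enqueue(83): [53, 83]
enqueue(96): [53, 83, 96]
enqueue(29): [53, 83, 96, 29]
dequeue(): [83, 96, 29]
enqueue(28): [83, 96, 29, 28]
enqueue(37): [83, 96, 29, 28, 37]

Answer: 83 96 29 28 37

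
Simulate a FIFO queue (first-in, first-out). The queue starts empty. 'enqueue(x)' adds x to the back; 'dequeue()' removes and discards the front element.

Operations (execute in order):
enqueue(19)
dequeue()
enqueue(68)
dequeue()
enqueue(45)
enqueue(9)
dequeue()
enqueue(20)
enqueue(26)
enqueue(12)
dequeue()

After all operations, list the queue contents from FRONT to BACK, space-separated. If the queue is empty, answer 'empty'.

Answer: 20 26 12

Derivation:
enqueue(19): [19]
dequeue(): []
enqueue(68): [68]
dequeue(): []
enqueue(45): [45]
enqueue(9): [45, 9]
dequeue(): [9]
enqueue(20): [9, 20]
enqueue(26): [9, 20, 26]
enqueue(12): [9, 20, 26, 12]
dequeue(): [20, 26, 12]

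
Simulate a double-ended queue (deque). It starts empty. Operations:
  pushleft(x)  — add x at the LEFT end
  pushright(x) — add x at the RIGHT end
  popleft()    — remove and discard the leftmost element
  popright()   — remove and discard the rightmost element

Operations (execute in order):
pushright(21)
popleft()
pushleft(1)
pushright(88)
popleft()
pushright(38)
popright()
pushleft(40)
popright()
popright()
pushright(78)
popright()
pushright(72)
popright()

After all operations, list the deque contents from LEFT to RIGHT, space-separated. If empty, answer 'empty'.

pushright(21): [21]
popleft(): []
pushleft(1): [1]
pushright(88): [1, 88]
popleft(): [88]
pushright(38): [88, 38]
popright(): [88]
pushleft(40): [40, 88]
popright(): [40]
popright(): []
pushright(78): [78]
popright(): []
pushright(72): [72]
popright(): []

Answer: empty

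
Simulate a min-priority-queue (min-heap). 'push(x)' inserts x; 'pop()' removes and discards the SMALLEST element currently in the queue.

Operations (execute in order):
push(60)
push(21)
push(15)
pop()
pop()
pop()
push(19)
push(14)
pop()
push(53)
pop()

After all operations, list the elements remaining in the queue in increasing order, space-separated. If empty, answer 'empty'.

push(60): heap contents = [60]
push(21): heap contents = [21, 60]
push(15): heap contents = [15, 21, 60]
pop() → 15: heap contents = [21, 60]
pop() → 21: heap contents = [60]
pop() → 60: heap contents = []
push(19): heap contents = [19]
push(14): heap contents = [14, 19]
pop() → 14: heap contents = [19]
push(53): heap contents = [19, 53]
pop() → 19: heap contents = [53]

Answer: 53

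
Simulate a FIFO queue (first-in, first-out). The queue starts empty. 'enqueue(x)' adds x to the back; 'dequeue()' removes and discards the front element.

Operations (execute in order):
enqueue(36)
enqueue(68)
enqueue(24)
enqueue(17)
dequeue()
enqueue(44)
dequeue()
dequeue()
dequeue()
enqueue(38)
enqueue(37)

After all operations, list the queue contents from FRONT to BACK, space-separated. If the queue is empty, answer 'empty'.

Answer: 44 38 37

Derivation:
enqueue(36): [36]
enqueue(68): [36, 68]
enqueue(24): [36, 68, 24]
enqueue(17): [36, 68, 24, 17]
dequeue(): [68, 24, 17]
enqueue(44): [68, 24, 17, 44]
dequeue(): [24, 17, 44]
dequeue(): [17, 44]
dequeue(): [44]
enqueue(38): [44, 38]
enqueue(37): [44, 38, 37]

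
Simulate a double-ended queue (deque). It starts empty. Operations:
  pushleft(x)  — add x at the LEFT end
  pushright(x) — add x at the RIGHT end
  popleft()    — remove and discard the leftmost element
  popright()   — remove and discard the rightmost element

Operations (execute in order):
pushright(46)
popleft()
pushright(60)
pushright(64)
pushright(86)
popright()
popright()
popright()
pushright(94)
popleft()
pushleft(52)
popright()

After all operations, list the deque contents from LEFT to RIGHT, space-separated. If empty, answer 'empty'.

pushright(46): [46]
popleft(): []
pushright(60): [60]
pushright(64): [60, 64]
pushright(86): [60, 64, 86]
popright(): [60, 64]
popright(): [60]
popright(): []
pushright(94): [94]
popleft(): []
pushleft(52): [52]
popright(): []

Answer: empty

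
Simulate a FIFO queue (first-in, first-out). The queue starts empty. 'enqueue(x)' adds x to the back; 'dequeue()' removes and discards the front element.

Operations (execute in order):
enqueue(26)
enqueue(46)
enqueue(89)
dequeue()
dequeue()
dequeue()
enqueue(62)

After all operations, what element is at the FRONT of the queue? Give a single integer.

enqueue(26): queue = [26]
enqueue(46): queue = [26, 46]
enqueue(89): queue = [26, 46, 89]
dequeue(): queue = [46, 89]
dequeue(): queue = [89]
dequeue(): queue = []
enqueue(62): queue = [62]

Answer: 62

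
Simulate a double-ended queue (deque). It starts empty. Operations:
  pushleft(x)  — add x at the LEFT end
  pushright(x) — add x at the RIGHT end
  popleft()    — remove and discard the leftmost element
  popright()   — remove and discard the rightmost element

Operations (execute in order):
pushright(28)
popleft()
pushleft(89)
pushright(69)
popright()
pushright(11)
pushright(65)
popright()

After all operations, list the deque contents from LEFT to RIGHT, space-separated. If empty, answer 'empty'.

pushright(28): [28]
popleft(): []
pushleft(89): [89]
pushright(69): [89, 69]
popright(): [89]
pushright(11): [89, 11]
pushright(65): [89, 11, 65]
popright(): [89, 11]

Answer: 89 11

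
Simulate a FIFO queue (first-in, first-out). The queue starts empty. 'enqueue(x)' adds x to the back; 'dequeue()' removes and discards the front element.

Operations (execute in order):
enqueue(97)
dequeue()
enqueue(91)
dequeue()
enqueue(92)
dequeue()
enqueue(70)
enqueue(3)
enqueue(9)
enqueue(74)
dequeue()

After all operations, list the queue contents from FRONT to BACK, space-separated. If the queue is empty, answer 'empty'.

enqueue(97): [97]
dequeue(): []
enqueue(91): [91]
dequeue(): []
enqueue(92): [92]
dequeue(): []
enqueue(70): [70]
enqueue(3): [70, 3]
enqueue(9): [70, 3, 9]
enqueue(74): [70, 3, 9, 74]
dequeue(): [3, 9, 74]

Answer: 3 9 74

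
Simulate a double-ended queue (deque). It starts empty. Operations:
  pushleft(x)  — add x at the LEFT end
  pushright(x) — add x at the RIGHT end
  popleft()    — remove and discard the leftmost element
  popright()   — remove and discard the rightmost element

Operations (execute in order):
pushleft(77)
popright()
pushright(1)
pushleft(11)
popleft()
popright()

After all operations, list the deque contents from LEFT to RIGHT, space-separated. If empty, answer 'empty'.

Answer: empty

Derivation:
pushleft(77): [77]
popright(): []
pushright(1): [1]
pushleft(11): [11, 1]
popleft(): [1]
popright(): []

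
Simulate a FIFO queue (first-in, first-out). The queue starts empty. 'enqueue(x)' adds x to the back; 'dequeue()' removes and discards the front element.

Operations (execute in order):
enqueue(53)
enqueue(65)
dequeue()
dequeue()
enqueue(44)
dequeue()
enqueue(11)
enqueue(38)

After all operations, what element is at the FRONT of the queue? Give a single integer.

enqueue(53): queue = [53]
enqueue(65): queue = [53, 65]
dequeue(): queue = [65]
dequeue(): queue = []
enqueue(44): queue = [44]
dequeue(): queue = []
enqueue(11): queue = [11]
enqueue(38): queue = [11, 38]

Answer: 11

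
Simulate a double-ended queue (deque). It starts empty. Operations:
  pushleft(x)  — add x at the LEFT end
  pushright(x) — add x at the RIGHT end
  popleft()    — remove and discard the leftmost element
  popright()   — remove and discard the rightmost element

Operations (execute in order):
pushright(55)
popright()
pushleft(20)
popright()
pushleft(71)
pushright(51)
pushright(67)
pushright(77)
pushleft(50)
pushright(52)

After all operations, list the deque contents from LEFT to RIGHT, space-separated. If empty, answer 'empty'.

pushright(55): [55]
popright(): []
pushleft(20): [20]
popright(): []
pushleft(71): [71]
pushright(51): [71, 51]
pushright(67): [71, 51, 67]
pushright(77): [71, 51, 67, 77]
pushleft(50): [50, 71, 51, 67, 77]
pushright(52): [50, 71, 51, 67, 77, 52]

Answer: 50 71 51 67 77 52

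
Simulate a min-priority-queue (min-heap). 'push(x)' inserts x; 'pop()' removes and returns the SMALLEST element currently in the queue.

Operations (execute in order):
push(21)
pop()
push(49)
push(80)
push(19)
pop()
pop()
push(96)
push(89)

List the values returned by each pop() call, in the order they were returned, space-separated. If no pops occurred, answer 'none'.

Answer: 21 19 49

Derivation:
push(21): heap contents = [21]
pop() → 21: heap contents = []
push(49): heap contents = [49]
push(80): heap contents = [49, 80]
push(19): heap contents = [19, 49, 80]
pop() → 19: heap contents = [49, 80]
pop() → 49: heap contents = [80]
push(96): heap contents = [80, 96]
push(89): heap contents = [80, 89, 96]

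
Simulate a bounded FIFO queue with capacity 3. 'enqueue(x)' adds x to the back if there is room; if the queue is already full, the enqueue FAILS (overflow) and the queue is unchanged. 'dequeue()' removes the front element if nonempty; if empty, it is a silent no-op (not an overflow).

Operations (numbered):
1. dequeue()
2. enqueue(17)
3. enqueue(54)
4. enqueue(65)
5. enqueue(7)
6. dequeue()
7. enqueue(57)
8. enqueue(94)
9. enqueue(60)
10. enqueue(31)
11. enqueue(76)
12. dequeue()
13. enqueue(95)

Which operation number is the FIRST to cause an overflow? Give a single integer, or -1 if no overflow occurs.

Answer: 5

Derivation:
1. dequeue(): empty, no-op, size=0
2. enqueue(17): size=1
3. enqueue(54): size=2
4. enqueue(65): size=3
5. enqueue(7): size=3=cap → OVERFLOW (fail)
6. dequeue(): size=2
7. enqueue(57): size=3
8. enqueue(94): size=3=cap → OVERFLOW (fail)
9. enqueue(60): size=3=cap → OVERFLOW (fail)
10. enqueue(31): size=3=cap → OVERFLOW (fail)
11. enqueue(76): size=3=cap → OVERFLOW (fail)
12. dequeue(): size=2
13. enqueue(95): size=3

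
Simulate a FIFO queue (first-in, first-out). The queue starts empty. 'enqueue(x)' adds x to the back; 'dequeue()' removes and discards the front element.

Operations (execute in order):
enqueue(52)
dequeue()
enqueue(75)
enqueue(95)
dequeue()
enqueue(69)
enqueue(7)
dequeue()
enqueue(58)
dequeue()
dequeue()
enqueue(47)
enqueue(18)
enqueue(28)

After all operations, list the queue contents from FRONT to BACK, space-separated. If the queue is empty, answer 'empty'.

Answer: 58 47 18 28

Derivation:
enqueue(52): [52]
dequeue(): []
enqueue(75): [75]
enqueue(95): [75, 95]
dequeue(): [95]
enqueue(69): [95, 69]
enqueue(7): [95, 69, 7]
dequeue(): [69, 7]
enqueue(58): [69, 7, 58]
dequeue(): [7, 58]
dequeue(): [58]
enqueue(47): [58, 47]
enqueue(18): [58, 47, 18]
enqueue(28): [58, 47, 18, 28]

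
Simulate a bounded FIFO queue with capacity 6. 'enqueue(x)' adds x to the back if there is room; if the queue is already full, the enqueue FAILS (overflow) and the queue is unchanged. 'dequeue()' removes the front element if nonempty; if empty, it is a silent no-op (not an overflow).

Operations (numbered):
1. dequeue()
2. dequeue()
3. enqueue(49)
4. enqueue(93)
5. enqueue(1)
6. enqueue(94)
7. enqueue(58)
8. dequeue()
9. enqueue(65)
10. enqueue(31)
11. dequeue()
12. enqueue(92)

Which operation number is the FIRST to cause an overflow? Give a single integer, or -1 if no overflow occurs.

Answer: -1

Derivation:
1. dequeue(): empty, no-op, size=0
2. dequeue(): empty, no-op, size=0
3. enqueue(49): size=1
4. enqueue(93): size=2
5. enqueue(1): size=3
6. enqueue(94): size=4
7. enqueue(58): size=5
8. dequeue(): size=4
9. enqueue(65): size=5
10. enqueue(31): size=6
11. dequeue(): size=5
12. enqueue(92): size=6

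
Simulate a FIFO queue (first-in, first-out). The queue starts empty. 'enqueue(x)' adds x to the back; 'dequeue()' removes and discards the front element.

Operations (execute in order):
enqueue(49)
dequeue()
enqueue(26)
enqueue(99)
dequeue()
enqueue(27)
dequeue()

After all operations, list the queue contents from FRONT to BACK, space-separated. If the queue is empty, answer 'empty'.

enqueue(49): [49]
dequeue(): []
enqueue(26): [26]
enqueue(99): [26, 99]
dequeue(): [99]
enqueue(27): [99, 27]
dequeue(): [27]

Answer: 27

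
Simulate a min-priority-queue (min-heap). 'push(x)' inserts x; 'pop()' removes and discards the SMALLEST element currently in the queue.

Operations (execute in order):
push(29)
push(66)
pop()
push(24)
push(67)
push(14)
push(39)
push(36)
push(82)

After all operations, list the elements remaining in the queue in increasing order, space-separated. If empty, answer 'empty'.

Answer: 14 24 36 39 66 67 82

Derivation:
push(29): heap contents = [29]
push(66): heap contents = [29, 66]
pop() → 29: heap contents = [66]
push(24): heap contents = [24, 66]
push(67): heap contents = [24, 66, 67]
push(14): heap contents = [14, 24, 66, 67]
push(39): heap contents = [14, 24, 39, 66, 67]
push(36): heap contents = [14, 24, 36, 39, 66, 67]
push(82): heap contents = [14, 24, 36, 39, 66, 67, 82]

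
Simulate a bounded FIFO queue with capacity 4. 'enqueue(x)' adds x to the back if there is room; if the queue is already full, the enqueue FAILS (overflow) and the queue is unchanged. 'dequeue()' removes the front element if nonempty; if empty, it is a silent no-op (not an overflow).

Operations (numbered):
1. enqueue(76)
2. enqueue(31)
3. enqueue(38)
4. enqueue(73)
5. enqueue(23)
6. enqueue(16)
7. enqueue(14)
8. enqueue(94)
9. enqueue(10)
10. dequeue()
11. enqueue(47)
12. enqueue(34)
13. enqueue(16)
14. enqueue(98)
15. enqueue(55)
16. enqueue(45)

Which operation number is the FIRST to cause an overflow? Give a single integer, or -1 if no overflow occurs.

1. enqueue(76): size=1
2. enqueue(31): size=2
3. enqueue(38): size=3
4. enqueue(73): size=4
5. enqueue(23): size=4=cap → OVERFLOW (fail)
6. enqueue(16): size=4=cap → OVERFLOW (fail)
7. enqueue(14): size=4=cap → OVERFLOW (fail)
8. enqueue(94): size=4=cap → OVERFLOW (fail)
9. enqueue(10): size=4=cap → OVERFLOW (fail)
10. dequeue(): size=3
11. enqueue(47): size=4
12. enqueue(34): size=4=cap → OVERFLOW (fail)
13. enqueue(16): size=4=cap → OVERFLOW (fail)
14. enqueue(98): size=4=cap → OVERFLOW (fail)
15. enqueue(55): size=4=cap → OVERFLOW (fail)
16. enqueue(45): size=4=cap → OVERFLOW (fail)

Answer: 5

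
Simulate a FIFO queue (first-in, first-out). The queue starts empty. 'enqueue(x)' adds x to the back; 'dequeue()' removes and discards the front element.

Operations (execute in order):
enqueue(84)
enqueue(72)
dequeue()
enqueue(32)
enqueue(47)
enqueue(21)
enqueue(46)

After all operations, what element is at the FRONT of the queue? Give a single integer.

Answer: 72

Derivation:
enqueue(84): queue = [84]
enqueue(72): queue = [84, 72]
dequeue(): queue = [72]
enqueue(32): queue = [72, 32]
enqueue(47): queue = [72, 32, 47]
enqueue(21): queue = [72, 32, 47, 21]
enqueue(46): queue = [72, 32, 47, 21, 46]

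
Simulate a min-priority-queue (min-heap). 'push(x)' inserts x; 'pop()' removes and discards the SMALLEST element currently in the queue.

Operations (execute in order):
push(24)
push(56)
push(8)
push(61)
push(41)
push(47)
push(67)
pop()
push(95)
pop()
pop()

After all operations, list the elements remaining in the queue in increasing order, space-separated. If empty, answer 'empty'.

push(24): heap contents = [24]
push(56): heap contents = [24, 56]
push(8): heap contents = [8, 24, 56]
push(61): heap contents = [8, 24, 56, 61]
push(41): heap contents = [8, 24, 41, 56, 61]
push(47): heap contents = [8, 24, 41, 47, 56, 61]
push(67): heap contents = [8, 24, 41, 47, 56, 61, 67]
pop() → 8: heap contents = [24, 41, 47, 56, 61, 67]
push(95): heap contents = [24, 41, 47, 56, 61, 67, 95]
pop() → 24: heap contents = [41, 47, 56, 61, 67, 95]
pop() → 41: heap contents = [47, 56, 61, 67, 95]

Answer: 47 56 61 67 95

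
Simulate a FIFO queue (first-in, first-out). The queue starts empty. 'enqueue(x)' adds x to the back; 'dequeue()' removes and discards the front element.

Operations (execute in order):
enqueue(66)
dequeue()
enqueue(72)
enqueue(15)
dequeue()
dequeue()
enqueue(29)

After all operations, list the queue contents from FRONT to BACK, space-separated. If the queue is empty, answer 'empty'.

Answer: 29

Derivation:
enqueue(66): [66]
dequeue(): []
enqueue(72): [72]
enqueue(15): [72, 15]
dequeue(): [15]
dequeue(): []
enqueue(29): [29]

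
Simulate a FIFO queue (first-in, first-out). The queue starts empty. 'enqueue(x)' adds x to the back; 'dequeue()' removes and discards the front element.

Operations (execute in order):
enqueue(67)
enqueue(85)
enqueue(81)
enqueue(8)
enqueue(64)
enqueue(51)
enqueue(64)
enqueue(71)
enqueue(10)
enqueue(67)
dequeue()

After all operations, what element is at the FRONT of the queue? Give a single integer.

Answer: 85

Derivation:
enqueue(67): queue = [67]
enqueue(85): queue = [67, 85]
enqueue(81): queue = [67, 85, 81]
enqueue(8): queue = [67, 85, 81, 8]
enqueue(64): queue = [67, 85, 81, 8, 64]
enqueue(51): queue = [67, 85, 81, 8, 64, 51]
enqueue(64): queue = [67, 85, 81, 8, 64, 51, 64]
enqueue(71): queue = [67, 85, 81, 8, 64, 51, 64, 71]
enqueue(10): queue = [67, 85, 81, 8, 64, 51, 64, 71, 10]
enqueue(67): queue = [67, 85, 81, 8, 64, 51, 64, 71, 10, 67]
dequeue(): queue = [85, 81, 8, 64, 51, 64, 71, 10, 67]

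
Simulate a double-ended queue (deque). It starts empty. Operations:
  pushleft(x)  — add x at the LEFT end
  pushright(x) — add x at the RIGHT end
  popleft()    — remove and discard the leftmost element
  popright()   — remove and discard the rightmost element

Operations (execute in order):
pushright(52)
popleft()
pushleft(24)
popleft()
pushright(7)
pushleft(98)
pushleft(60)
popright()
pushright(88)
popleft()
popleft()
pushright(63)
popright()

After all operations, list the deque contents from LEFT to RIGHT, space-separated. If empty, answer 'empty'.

pushright(52): [52]
popleft(): []
pushleft(24): [24]
popleft(): []
pushright(7): [7]
pushleft(98): [98, 7]
pushleft(60): [60, 98, 7]
popright(): [60, 98]
pushright(88): [60, 98, 88]
popleft(): [98, 88]
popleft(): [88]
pushright(63): [88, 63]
popright(): [88]

Answer: 88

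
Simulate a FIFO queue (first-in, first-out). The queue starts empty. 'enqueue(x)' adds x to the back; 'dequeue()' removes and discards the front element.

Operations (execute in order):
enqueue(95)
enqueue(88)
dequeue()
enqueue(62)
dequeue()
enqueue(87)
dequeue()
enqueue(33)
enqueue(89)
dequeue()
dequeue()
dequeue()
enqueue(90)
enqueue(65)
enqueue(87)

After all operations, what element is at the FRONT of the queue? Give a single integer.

enqueue(95): queue = [95]
enqueue(88): queue = [95, 88]
dequeue(): queue = [88]
enqueue(62): queue = [88, 62]
dequeue(): queue = [62]
enqueue(87): queue = [62, 87]
dequeue(): queue = [87]
enqueue(33): queue = [87, 33]
enqueue(89): queue = [87, 33, 89]
dequeue(): queue = [33, 89]
dequeue(): queue = [89]
dequeue(): queue = []
enqueue(90): queue = [90]
enqueue(65): queue = [90, 65]
enqueue(87): queue = [90, 65, 87]

Answer: 90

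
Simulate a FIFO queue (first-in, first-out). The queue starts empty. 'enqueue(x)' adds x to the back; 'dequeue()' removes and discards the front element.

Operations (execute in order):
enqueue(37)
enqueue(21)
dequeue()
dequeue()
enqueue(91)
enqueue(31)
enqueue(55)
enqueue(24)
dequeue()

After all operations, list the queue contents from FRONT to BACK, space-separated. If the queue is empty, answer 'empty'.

enqueue(37): [37]
enqueue(21): [37, 21]
dequeue(): [21]
dequeue(): []
enqueue(91): [91]
enqueue(31): [91, 31]
enqueue(55): [91, 31, 55]
enqueue(24): [91, 31, 55, 24]
dequeue(): [31, 55, 24]

Answer: 31 55 24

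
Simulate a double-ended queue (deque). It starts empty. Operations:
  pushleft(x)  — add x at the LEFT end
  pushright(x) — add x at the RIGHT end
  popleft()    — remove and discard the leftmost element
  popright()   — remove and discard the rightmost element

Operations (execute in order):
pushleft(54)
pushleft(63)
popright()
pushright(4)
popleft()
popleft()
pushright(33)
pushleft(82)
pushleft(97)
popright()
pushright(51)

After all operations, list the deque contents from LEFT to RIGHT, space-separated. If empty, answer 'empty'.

pushleft(54): [54]
pushleft(63): [63, 54]
popright(): [63]
pushright(4): [63, 4]
popleft(): [4]
popleft(): []
pushright(33): [33]
pushleft(82): [82, 33]
pushleft(97): [97, 82, 33]
popright(): [97, 82]
pushright(51): [97, 82, 51]

Answer: 97 82 51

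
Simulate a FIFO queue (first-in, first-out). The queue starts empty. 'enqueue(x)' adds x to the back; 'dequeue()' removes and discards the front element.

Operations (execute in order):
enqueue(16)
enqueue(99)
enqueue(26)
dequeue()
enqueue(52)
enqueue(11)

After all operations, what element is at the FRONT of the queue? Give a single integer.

Answer: 99

Derivation:
enqueue(16): queue = [16]
enqueue(99): queue = [16, 99]
enqueue(26): queue = [16, 99, 26]
dequeue(): queue = [99, 26]
enqueue(52): queue = [99, 26, 52]
enqueue(11): queue = [99, 26, 52, 11]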